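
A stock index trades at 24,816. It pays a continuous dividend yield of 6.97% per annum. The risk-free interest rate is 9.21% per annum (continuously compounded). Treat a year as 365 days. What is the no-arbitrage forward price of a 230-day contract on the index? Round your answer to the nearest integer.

F = S·e^((r − q)T) = 24816 · e^((0.0921 − 0.0697) × 230/365)
= 24816 · e^0.014115 = 24816 × 1.014215
F = 25,169

25,169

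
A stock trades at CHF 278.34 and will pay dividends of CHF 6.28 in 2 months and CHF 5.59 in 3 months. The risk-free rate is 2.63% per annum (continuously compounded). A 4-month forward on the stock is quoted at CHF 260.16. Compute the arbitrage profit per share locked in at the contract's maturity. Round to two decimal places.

PV(dividends) I = 6.28·e^(−0.0263·2/12) + 5.59·e^(−0.0263·3/12) = 11.8059
Fair forward F* = (S − I)·e^(rT) = (278.34 − 11.8059)·e^0.008767 = 266.5341 × 1.008806 = 268.8812
Market CHF 260.16 < fair 268.8812: forward underpriced → reverse cash-and-carry (short the stock, invest proceeds at r, pay the dividends, go long the forward).
Profit at T = |F_mkt − F*| = |260.16 − 268.8812| = CHF 8.72 per share

CHF 8.72 per share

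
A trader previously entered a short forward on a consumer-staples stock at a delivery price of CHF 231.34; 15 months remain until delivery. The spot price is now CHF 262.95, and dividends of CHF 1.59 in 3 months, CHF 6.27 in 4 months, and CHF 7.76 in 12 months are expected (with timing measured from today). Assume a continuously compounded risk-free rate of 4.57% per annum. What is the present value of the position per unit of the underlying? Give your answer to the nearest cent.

PV(remaining dividends) I = 1.59·e^(−0.0457·3/12) + 6.27·e^(−0.0457·4/12) + 7.76·e^(−0.0457·12/12) = 15.1605
Current forward F = (S − I)·e^(rT) = (262.95 − 15.1605)·e^(0.0457·15/12) = 247.7895 × 1.058788 = 262.3565
Value (long) = (F − K)·e^(−rT) = (262.3565 − 231.34) × 0.944476 = 29.2943
Short position value = −(long value) = -CHF 29.29

-CHF 29.29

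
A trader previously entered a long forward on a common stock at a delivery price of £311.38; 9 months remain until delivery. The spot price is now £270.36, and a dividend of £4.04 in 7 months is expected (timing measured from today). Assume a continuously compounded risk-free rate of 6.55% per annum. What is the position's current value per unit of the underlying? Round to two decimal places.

-£29.98

PV(remaining dividends) I = 4.04·e^(−0.0655·7/12) = 3.8886
Current forward F = (S − I)·e^(rT) = (270.36 − 3.8886)·e^(0.0655·9/12) = 266.4714 × 1.050352 = 279.8888
Value (long) = (F − K)·e^(−rT) = (279.8888 − 311.38) × 0.952062 = -29.9816
Value = -£29.98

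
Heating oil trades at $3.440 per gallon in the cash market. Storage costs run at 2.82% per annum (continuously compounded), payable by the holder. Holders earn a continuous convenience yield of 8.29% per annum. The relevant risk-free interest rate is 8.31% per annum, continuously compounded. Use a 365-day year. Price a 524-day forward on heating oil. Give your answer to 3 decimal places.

Net carry = r + u − y = 0.0831 + 0.0282 − 0.0829 = 0.0284
F = S·e^((r+u−y)T) = 3.440 · e^(0.0284 × 524/365) = 3.440 · e^0.040772
= 3.440 × 1.041615 = $3.583 per gallon

$3.583 per gallon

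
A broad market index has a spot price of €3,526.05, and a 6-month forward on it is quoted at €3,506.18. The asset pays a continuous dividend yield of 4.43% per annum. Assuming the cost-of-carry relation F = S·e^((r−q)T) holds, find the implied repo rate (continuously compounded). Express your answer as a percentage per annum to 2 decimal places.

3.30%

From F = S·e^((r−q)T): (r − q) = ln(F/S)/T
ln(3506.18/3526.05) = ln(0.994365) = -0.005651
(r − q) = -0.005651 / (6/12) = -0.011302
r = ln(F/S)/T + q = -0.011302 + 0.0443 = 0.032998
r = 3.30%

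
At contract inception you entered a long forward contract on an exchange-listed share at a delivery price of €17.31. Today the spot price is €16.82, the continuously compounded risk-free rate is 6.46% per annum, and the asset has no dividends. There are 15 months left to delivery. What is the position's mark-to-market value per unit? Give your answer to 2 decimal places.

€0.85

Current fair forward for the remaining 15 months: F = S·e^(r·T), r = 0.0646
F = 16.82 · e^(0.0646 × 15/12) = 16.82 × 1.084100 = 18.2346
Value of long forward = (F − K)·e^(−rT) = (18.2346 − 17.31) · e^(−0.0646·15/12)
= 0.9246 × 0.922424 = 0.85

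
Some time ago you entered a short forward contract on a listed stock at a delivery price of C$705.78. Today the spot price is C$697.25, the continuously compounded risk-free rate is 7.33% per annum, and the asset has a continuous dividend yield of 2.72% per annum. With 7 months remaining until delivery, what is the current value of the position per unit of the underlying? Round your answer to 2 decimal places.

-C$10.04

Current fair forward for the remaining 7 months: F = S·e^((r − q)·T), (r − q) = 0.0733 − 0.0272 = 0.0461
F = 697.25 · e^(0.0461 × 7/12) = 697.25 × 1.027257 = 716.2549
Value of long forward = (F − K)·e^(−rT) = (716.2549 − 705.78) · e^(−0.0733·7/12)
= 10.4749 × 0.958143 = 10.04
Short position value = −(long value) = -C$10.04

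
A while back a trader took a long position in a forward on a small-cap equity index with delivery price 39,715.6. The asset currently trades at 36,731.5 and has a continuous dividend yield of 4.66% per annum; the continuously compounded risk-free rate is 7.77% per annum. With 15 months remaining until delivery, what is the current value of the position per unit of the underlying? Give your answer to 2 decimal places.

-1386.61

Current fair forward for the remaining 15 months: F = S·e^((r − q)·T), (r − q) = 0.0777 − 0.0466 = 0.0311
F = 36731.5 · e^(0.0311 × 15/12) = 36731.5 × 1.03964052 = 38187.5558
Value of long forward = (F − K)·e^(−rT) = (38187.5558 − 39715.6) · e^(−0.0777·15/12)
= -1528.0442 × 0.90744257 = -1386.61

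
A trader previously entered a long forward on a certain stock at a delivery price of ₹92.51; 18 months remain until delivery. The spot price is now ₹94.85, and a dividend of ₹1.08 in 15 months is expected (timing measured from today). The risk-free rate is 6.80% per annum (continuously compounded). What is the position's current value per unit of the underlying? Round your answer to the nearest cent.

PV(remaining dividends) I = 1.08·e^(−0.0680·15/12) = 0.9920
Current forward F = (S − I)·e^(rT) = (94.85 − 0.9920)·e^(0.0680·18/12) = 93.8580 × 1.107383 = 103.9368
Value (long) = (F − K)·e^(−rT) = (103.9368 − 92.51) × 0.903030 = 10.3187
Value = ₹10.32

₹10.32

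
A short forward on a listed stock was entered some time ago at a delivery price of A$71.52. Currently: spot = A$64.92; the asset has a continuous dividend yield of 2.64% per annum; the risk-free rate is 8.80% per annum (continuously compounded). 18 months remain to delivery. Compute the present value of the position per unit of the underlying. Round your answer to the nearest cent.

A$0.28

Current fair forward for the remaining 18 months: F = S·e^((r − q)·T), (r − q) = 0.0880 − 0.0264 = 0.0616
F = 64.92 · e^(0.0616 × 18/12) = 64.92 × 1.096803 = 71.2045
Value of long forward = (F − K)·e^(−rT) = (71.2045 − 71.52) · e^(−0.0880·18/12)
= -0.3155 × 0.876341 = -0.28
Short position value = −(long value) = A$0.28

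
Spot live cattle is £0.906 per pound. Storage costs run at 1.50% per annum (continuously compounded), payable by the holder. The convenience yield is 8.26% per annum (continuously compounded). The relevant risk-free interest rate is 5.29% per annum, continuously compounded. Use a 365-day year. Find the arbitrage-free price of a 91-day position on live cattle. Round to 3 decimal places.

£0.903 per pound

Net carry = r + u − y = 0.0529 + 0.0150 − 0.0826 = -0.0147
F = S·e^((r+u−y)T) = 0.906 · e^(-0.0147 × 91/365) = 0.906 · e^-0.003665
= 0.906 × 0.996342 = £0.903 per pound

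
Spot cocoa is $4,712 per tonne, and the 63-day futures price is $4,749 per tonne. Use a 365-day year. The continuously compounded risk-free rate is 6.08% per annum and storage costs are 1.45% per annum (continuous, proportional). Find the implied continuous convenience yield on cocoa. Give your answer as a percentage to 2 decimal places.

3.00%

F = S·e^((r+u−y)T) ⇒ (r+u−y) = ln(F/S)/T
ln(4749/4712) = 0.007822; /T ⇒ 0.045318
y = r + u − ln(F/S)/T = 0.0608 + 0.0145 − 0.045318 = 0.029982
y = 3.00%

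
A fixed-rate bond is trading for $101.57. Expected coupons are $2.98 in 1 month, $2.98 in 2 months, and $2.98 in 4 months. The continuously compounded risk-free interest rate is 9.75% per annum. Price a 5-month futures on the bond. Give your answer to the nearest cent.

$96.64

PV(coupons) I = 2.98·e^(−0.0975·1/12) + 2.98·e^(−0.0975·2/12) + 2.98·e^(−0.0975·4/12)
I = 2.9559 + 2.9320 + 2.8847 = 8.7726
F = (S − I)·e^(rT) = (101.57 − 8.7726) · e^(0.0975·5/12)
= 92.7974 · e^0.040625 = 92.7974 × 1.041461 = $96.64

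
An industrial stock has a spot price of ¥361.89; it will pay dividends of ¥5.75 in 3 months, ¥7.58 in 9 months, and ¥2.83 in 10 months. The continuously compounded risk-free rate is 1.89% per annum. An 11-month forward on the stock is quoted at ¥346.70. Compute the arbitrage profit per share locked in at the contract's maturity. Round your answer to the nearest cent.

¥5.25 per share

PV(dividends) I = 5.75·e^(−0.0189·3/12) + 7.58·e^(−0.0189·9/12) + 2.83·e^(−0.0189·10/12) = 15.9820
Fair forward F* = (S − I)·e^(rT) = (361.89 − 15.9820)·e^0.017325 = 345.9080 × 1.017476 = 351.9531
Market ¥346.70 < fair 351.9531: forward underpriced → reverse cash-and-carry (short the stock, invest proceeds at r, pay the dividends, go long the forward).
Profit at T = |F_mkt − F*| = |346.70 − 351.9531| = ¥5.25 per share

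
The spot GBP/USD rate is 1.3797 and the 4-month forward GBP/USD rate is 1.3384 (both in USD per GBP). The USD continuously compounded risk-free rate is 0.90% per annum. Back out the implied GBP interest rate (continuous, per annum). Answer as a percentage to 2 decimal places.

10.02%

F = S·e^((r_USD − r_GBP)T) ⇒ r_GBP = r_USD − ln(F/S)/T
ln(1.3384/1.3797) = -0.030391; /(4/12) = -0.091173
r_GBP = 0.0090 + 0.091173 = 0.100173
r_GBP = 10.02%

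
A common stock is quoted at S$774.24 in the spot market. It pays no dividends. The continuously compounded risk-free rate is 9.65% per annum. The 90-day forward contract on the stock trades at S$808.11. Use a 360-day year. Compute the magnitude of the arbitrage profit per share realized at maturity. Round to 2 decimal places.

Fair forward: F* = S·e^(carry·T), with carry = r = 0.0965
F* = 774.24 · e^(0.0965 × 90/360) = 774.24 · e^0.024125 = 774.24 × 1.024418 = S$793.1454
Market S$808.11 > fair S$793.1454: forward overpriced → cash-and-carry (buy spot, short the forward).
At maturity, profit = |F_mkt − F*| = |808.11 − 793.1454| = S$14.96 per share

S$14.96 per share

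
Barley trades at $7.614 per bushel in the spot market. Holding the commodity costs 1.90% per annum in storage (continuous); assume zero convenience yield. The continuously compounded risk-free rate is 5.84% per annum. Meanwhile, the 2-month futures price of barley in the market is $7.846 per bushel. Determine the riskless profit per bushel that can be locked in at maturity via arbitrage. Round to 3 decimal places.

Fair futures: F* = S·e^(carry·T), with carry = (r + u) = 0.0584 + 0.0190 = 0.0774
F* = 7.614 · e^(0.0774 × 2/12) = 7.614 · e^0.012900 = 7.614 × 1.012984 = $7.7129
Market $7.846 > fair $7.7129: forward overpriced → cash-and-carry (buy spot, short the forward).
At maturity, profit = |F_mkt − F*| = |7.846 − 7.7129| = $0.133 per bushel

$0.133 per bushel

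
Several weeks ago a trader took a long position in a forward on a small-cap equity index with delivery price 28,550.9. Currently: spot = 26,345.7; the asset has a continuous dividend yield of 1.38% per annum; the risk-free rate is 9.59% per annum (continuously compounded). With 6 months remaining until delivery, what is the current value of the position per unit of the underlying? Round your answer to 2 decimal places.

-1049.65

Current fair forward for the remaining 6 months: F = S·e^((r − q)·T), (r − q) = 0.0959 − 0.0138 = 0.0821
F = 26345.7 · e^(0.0821 × 6/12) = 26345.7 × 1.04190420 = 27449.6955
Value of long forward = (F − K)·e^(−rT) = (27449.6955 − 28550.9) · e^(−0.0959·6/12)
= -1101.2045 × 0.95318144 = -1049.65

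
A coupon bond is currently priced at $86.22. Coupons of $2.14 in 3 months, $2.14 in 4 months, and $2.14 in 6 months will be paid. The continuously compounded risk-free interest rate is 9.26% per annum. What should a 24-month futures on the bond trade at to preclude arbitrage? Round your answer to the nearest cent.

PV(coupons) I = 2.14·e^(−0.0926·3/12) + 2.14·e^(−0.0926·4/12) + 2.14·e^(−0.0926·6/12)
I = 2.0910 + 2.0750 + 2.0432 = 6.2092
F = (S − I)·e^(rT) = (86.22 − 6.2092) · e^(0.0926·24/12)
= 80.0108 · e^0.185200 = 80.0108 × 1.203459 = $96.29

$96.29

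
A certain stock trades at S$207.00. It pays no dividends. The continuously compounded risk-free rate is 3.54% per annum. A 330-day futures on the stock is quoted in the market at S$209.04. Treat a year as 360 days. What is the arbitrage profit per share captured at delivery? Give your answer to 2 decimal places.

Fair futures: F* = S·e^(carry·T), with carry = r = 0.0354
F* = 207.00 · e^(0.0354 × 330/360) = 207.00 · e^0.032450 = 207.00 × 1.032982 = S$213.8273
Market S$209.04 < fair S$213.8273: forward underpriced → reverse cash-and-carry (short spot, go long the forward).
At maturity, profit = |F_mkt − F*| = |209.04 − 213.8273| = S$4.79 per share

S$4.79 per share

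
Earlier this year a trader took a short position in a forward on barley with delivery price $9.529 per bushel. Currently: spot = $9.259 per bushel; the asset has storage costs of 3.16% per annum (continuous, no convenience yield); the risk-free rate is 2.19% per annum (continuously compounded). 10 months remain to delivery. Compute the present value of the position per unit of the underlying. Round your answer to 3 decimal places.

Current fair forward for the remaining 10 months: F = S·e^((r + u)·T), (r + u) = 0.0219 + 0.0316 = 0.0535
F = 9.259 · e^(0.0535 × 10/12) = 9.259 × 1.045592 = 9.6811
Value of long forward = (F − K)·e^(−rT) = (9.6811 − 9.529) · e^(−0.0219·10/12)
= 0.1521 × 0.981916 = 0.149
Short position value = −(long value) = -$0.149

-$0.149 per bushel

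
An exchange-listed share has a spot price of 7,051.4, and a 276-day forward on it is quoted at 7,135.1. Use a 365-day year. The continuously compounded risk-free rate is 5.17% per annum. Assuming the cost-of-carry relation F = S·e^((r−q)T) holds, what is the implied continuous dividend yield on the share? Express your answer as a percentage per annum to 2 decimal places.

From F = S·e^((r−q)T): (r − q) = ln(F/S)/T
ln(7135.1/7051.4) = ln(1.011870) = 0.011800
(r − q) = 0.011800 / (276/365) = 0.015605
q = r − ln(F/S)/T = 0.0517 − 0.015605 = 0.036095
q = 3.61%

3.61%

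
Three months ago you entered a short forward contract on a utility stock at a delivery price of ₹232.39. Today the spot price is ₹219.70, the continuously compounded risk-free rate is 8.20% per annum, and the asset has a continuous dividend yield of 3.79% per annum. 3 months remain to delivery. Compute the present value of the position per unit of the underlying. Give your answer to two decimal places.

₹10.05

Current fair forward for the remaining 3 months: F = S·e^((r − q)·T), (r − q) = 0.0820 − 0.0379 = 0.0441
F = 219.70 · e^(0.0441 × 3/12) = 219.70 × 1.011086 = 222.1356
Value of long forward = (F − K)·e^(−rT) = (222.1356 − 232.39) · e^(−0.0820·3/12)
= -10.2544 × 0.979709 = -10.05
Short position value = −(long value) = ₹10.05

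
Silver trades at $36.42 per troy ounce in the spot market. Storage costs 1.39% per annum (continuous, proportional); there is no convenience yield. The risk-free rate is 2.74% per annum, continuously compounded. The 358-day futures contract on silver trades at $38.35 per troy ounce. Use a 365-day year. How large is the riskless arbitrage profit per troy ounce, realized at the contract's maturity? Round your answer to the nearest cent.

Fair futures: F* = S·e^(carry·T), with carry = (r + u) = 0.0274 + 0.0139 = 0.0413
F* = 36.42 · e^(0.0413 × 358/365) = 36.42 · e^0.040508 = 36.42 × 1.041340 = $37.9256
Market $38.35 > fair $37.9256: forward overpriced → cash-and-carry (buy spot, short the forward).
At maturity, profit = |F_mkt − F*| = |38.35 − 37.9256| = $0.42 per troy ounce

$0.42 per troy ounce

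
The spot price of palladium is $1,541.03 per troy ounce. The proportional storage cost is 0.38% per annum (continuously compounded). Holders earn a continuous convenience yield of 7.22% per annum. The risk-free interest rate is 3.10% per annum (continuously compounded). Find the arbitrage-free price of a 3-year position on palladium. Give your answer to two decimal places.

Net carry = r + u − y = 0.0310 + 0.0038 − 0.0722 = -0.0374
F = S·e^((r+u−y)T) = 1541.03 · e^(-0.0374 × 3) = 1541.03 · e^-0.11220000
= 1541.03 × 0.89386547 = $1,377.47 per troy ounce

$1,377.47 per troy ounce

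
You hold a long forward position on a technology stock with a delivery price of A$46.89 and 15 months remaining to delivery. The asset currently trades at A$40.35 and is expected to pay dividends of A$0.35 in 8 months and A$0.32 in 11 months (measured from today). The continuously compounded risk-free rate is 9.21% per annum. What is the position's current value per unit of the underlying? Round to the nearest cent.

PV(remaining dividends) I = 0.35·e^(−0.0921·8/12) + 0.32·e^(−0.0921·11/12) = 0.6232
Current forward F = (S − I)·e^(rT) = (40.35 − 0.6232)·e^(0.0921·15/12) = 39.7268 × 1.122014 = 44.5740
Value (long) = (F − K)·e^(−rT) = (44.5740 − 46.89) × 0.891255 = -2.0641
Value = -A$2.06

-A$2.06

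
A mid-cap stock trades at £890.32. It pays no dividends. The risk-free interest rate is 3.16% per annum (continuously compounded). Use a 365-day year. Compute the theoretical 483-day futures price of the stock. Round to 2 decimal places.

£928.34

F = S·e^(rT) = 890.32 · e^(0.0316 × 483/365)
= 890.32 · e^0.041816 = 890.32 × 1.042703
F = £928.34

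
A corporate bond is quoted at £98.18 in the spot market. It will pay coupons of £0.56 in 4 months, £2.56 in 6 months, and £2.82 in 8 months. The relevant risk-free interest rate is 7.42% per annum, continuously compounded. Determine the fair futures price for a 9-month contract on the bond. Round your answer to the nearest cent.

£97.78

PV(coupons) I = 0.56·e^(−0.0742·4/12) + 2.56·e^(−0.0742·6/12) + 2.82·e^(−0.0742·8/12)
I = 0.5463 + 2.4668 + 2.6839 = 5.6970
F = (S − I)·e^(rT) = (98.18 − 5.6970) · e^(0.0742·9/12)
= 92.4830 · e^0.055650 = 92.4830 × 1.057228 = £97.78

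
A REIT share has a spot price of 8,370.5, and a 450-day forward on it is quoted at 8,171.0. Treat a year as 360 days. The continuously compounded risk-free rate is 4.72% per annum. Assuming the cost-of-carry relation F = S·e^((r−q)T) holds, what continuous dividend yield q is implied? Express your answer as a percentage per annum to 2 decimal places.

6.65%

From F = S·e^((r−q)T): (r − q) = ln(F/S)/T
ln(8171.0/8370.5) = ln(0.976166) = -0.024123
(r − q) = -0.024123 / (450/360) = -0.019298
q = r − ln(F/S)/T = 0.0472 + 0.019298 = 0.066498
q = 6.65%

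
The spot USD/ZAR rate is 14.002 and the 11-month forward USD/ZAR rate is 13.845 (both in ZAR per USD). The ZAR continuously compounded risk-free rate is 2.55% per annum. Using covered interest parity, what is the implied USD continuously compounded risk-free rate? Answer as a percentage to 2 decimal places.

3.78%

F = S·e^((r_ZAR − r_USD)T) ⇒ r_USD = r_ZAR − ln(F/S)/T
ln(13.845/14.002) = -0.011276; /(11/12) = -0.012301
r_USD = 0.0255 + 0.012301 = 0.037801
r_USD = 3.78%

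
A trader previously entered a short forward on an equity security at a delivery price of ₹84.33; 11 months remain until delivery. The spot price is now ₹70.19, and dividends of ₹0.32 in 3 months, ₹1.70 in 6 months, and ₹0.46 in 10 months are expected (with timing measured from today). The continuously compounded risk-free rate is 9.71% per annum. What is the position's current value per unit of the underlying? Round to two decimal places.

PV(remaining dividends) I = 0.32·e^(−0.0971·3/12) + 1.70·e^(−0.0971·6/12) + 0.46·e^(−0.0971·10/12) = 2.3560
Current forward F = (S − I)·e^(rT) = (70.19 − 2.3560)·e^(0.0971·11/12) = 67.8340 × 1.093090 = 74.1487
Value (long) = (F − K)·e^(−rT) = (74.1487 − 84.33) × 0.914838 = -9.3142
Short position value = −(long value) = ₹9.31

₹9.31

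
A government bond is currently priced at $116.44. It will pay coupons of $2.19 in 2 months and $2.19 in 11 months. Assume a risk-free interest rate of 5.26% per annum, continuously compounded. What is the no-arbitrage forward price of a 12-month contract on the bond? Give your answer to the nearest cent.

PV(coupons) I = 2.19·e^(−0.0526·2/12) + 2.19·e^(−0.0526·11/12)
I = 2.1709 + 2.0869 = 4.2578
F = (S − I)·e^(rT) = (116.44 − 4.2578) · e^(0.0526·12/12)
= 112.1822 · e^0.052600 = 112.1822 × 1.054008 = $118.24

$118.24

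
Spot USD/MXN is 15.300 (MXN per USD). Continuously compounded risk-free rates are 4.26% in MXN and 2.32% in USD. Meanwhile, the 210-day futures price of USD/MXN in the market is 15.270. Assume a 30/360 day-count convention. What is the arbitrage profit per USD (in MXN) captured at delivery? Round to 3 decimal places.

0.204 per USD (in MXN)

Fair futures: F* = S·e^(carry·T), with carry = (r_MXN − r_USD) = 0.0426 − 0.0232 = 0.0194
F* = 15.300 · e^(0.0194 × 210/360) = 15.300 · e^0.011317 = 15.300 × 1.011381 = 15.4741
Market 15.270 < fair 15.4741: forward underpriced → reverse cash-and-carry (short spot, go long the forward).
At maturity, profit = |F_mkt − F*| = |15.270 − 15.4741| = 0.204 per USD (in MXN)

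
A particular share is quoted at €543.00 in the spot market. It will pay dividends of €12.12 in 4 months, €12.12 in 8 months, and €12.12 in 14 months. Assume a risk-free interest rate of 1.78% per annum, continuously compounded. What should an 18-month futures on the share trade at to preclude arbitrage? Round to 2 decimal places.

€520.83

PV(dividends) I = 12.12·e^(−0.0178·4/12) + 12.12·e^(−0.0178·8/12) + 12.12·e^(−0.0178·14/12)
I = 12.0483 + 11.9770 + 11.8709 = 35.8962
F = (S − I)·e^(rT) = (543.00 − 35.8962) · e^(0.0178·18/12)
= 507.1038 · e^0.026700 = 507.1038 × 1.027060 = €520.83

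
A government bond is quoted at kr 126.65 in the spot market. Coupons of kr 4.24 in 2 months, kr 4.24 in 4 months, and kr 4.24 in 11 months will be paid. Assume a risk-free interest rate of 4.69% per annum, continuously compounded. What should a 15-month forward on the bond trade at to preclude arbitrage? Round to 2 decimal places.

PV(coupons) I = 4.24·e^(−0.0469·2/12) + 4.24·e^(−0.0469·4/12) + 4.24·e^(−0.0469·11/12)
I = 4.2070 + 4.1742 + 4.0616 = 12.4428
F = (S − I)·e^(rT) = (126.65 − 12.4428) · e^(0.0469·15/12)
= 114.2072 · e^0.058625 = 114.2072 × 1.060378 = kr 121.10

kr 121.10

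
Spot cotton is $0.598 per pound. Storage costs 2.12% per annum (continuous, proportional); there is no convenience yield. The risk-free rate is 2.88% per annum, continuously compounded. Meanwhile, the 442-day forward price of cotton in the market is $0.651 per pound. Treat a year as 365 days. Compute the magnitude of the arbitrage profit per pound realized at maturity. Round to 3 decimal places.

Fair forward: F* = S·e^(carry·T), with carry = (r + u) = 0.0288 + 0.0212 = 0.0500
F* = 0.598 · e^(0.0500 × 442/365) = 0.598 · e^0.060548 = 0.598 × 1.062419 = $0.6353
Market $0.651 > fair $0.6353: forward overpriced → cash-and-carry (buy spot, short the forward).
At maturity, profit = |F_mkt − F*| = |0.651 − 0.6353| = $0.016 per pound

$0.016 per pound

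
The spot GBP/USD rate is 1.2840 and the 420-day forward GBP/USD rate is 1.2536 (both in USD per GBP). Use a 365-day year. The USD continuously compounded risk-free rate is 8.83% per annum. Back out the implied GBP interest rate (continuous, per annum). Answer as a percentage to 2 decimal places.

F = S·e^((r_USD − r_GBP)T) ⇒ r_GBP = r_USD − ln(F/S)/T
ln(1.2536/1.2840) = -0.023961; /(420/365) = -0.020823
r_GBP = 0.0883 + 0.020823 = 0.109123
r_GBP = 10.91%

10.91%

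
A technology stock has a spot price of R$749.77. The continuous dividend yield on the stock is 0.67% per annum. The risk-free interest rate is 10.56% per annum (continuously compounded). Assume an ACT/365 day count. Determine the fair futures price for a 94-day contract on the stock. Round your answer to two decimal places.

F = S·e^((r − q)T) = 749.77 · e^((0.1056 − 0.0067) × 94/365)
= 749.77 · e^0.025470 = 749.77 × 1.025797
F = R$769.11

R$769.11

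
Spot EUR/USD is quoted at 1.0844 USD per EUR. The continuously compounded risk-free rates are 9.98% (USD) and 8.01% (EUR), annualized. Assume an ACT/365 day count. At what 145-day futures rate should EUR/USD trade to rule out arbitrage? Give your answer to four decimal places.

F = S·e^((r_USD − r_EUR)T) = 1.0844 · e^((0.0998 − 0.0801) × 145/365)
= 1.0844 · e^0.007826 = 1.0844 × 1.007857
F = 1.0929 USD per EUR

1.0929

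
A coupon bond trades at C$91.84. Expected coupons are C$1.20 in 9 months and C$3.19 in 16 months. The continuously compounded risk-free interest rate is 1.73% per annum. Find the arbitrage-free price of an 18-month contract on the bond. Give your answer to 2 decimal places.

C$89.84

PV(coupons) I = 1.20·e^(−0.0173·9/12) + 3.19·e^(−0.0173·16/12)
I = 1.1845 + 3.1173 = 4.3018
F = (S − I)·e^(rT) = (91.84 − 4.3018) · e^(0.0173·18/12)
= 87.5382 · e^0.025950 = 87.5382 × 1.026290 = C$89.84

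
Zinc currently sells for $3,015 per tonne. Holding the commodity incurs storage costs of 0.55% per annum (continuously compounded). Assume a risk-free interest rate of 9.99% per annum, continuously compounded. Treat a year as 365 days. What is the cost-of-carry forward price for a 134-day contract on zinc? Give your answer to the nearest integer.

$3,134 per tonne

Net carry = r + u − y = 0.0999 + 0.0055 − 0.0000 = 0.1054
F = S·e^((r+u−y)T) = 3015 · e^(0.1054 × 134/365) = 3015 · e^0.038695
= 3015 × 1.039453 = $3,134 per tonne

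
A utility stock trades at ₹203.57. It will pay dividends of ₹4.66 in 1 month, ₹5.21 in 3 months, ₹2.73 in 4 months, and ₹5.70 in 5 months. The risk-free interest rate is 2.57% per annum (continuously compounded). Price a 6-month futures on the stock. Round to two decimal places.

₹187.80

PV(dividends) I = 4.66·e^(−0.0257·1/12) + 5.21·e^(−0.0257·3/12) + 2.73·e^(−0.0257·4/12) + 5.70·e^(−0.0257·5/12)
I = 4.6500 + 5.1766 + 2.7067 + 5.6393 = 18.1726
F = (S − I)·e^(rT) = (203.57 − 18.1726) · e^(0.0257·6/12)
= 185.3974 · e^0.012850 = 185.3974 × 1.012933 = ₹187.80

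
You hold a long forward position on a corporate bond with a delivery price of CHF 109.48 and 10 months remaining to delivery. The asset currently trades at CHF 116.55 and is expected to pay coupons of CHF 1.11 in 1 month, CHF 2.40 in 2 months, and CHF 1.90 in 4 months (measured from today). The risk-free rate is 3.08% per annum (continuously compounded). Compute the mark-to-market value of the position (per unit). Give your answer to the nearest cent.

PV(remaining coupons) I = 1.11·e^(−0.0308·1/12) + 2.40·e^(−0.0308·2/12) + 1.90·e^(−0.0308·4/12) = 5.3755
Current forward F = (S − I)·e^(rT) = (116.55 − 5.3755)·e^(0.0308·10/12) = 111.1745 × 1.025999 = 114.0649
Value (long) = (F − K)·e^(−rT) = (114.0649 − 109.48) × 0.974660 = 4.4687
Value = CHF 4.47

CHF 4.47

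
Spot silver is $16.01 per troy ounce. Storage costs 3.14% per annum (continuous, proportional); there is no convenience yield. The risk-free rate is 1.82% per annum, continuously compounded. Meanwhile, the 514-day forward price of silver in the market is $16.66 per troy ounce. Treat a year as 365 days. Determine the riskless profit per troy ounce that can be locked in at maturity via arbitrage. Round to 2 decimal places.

Fair forward: F* = S·e^(carry·T), with carry = (r + u) = 0.0182 + 0.0314 = 0.0496
F* = 16.01 · e^(0.0496 × 514/365) = 16.01 · e^0.069848 = 16.01 × 1.072345 = $17.1682
Market $16.66 < fair $17.1682: forward underpriced → reverse cash-and-carry (short spot, go long the forward).
At maturity, profit = |F_mkt − F*| = |16.66 − 17.1682| = $0.51 per troy ounce

$0.51 per troy ounce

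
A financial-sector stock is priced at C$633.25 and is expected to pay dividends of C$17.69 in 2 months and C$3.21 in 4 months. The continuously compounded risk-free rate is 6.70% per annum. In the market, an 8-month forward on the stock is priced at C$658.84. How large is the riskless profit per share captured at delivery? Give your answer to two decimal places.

PV(dividends) I = 17.69·e^(−0.0670·2/12) + 3.21·e^(−0.0670·4/12) = 20.6327
Fair forward F* = (S − I)·e^(rT) = (633.25 − 20.6327)·e^0.044667 = 612.6173 × 1.045680 = 640.6017
Market C$658.84 > fair 640.6017: forward overpriced → cash-and-carry (borrow at r, buy the stock and collect the dividends, short the forward).
Profit at T = |F_mkt − F*| = |658.84 − 640.6017| = C$18.24 per share

C$18.24 per share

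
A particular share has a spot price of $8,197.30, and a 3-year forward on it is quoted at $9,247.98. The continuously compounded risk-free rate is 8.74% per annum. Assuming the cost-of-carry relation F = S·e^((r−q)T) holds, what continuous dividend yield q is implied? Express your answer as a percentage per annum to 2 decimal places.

From F = S·e^((r−q)T): (r − q) = ln(F/S)/T
ln(9247.98/8197.30) = ln(1.128174) = 0.120600
(r − q) = 0.120600 / (3) = 0.040200
q = r − ln(F/S)/T = 0.0874 − 0.040200 = 0.047200
q = 4.72%

4.72%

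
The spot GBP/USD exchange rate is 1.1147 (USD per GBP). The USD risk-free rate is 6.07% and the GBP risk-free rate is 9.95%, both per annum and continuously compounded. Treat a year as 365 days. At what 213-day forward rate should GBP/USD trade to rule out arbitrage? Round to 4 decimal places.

1.0897

F = S·e^((r_USD − r_GBP)T) = 1.1147 · e^((0.0607 − 0.0995) × 213/365)
= 1.1147 · e^-0.022642 = 1.1147 × 0.977612
F = 1.0897 USD per GBP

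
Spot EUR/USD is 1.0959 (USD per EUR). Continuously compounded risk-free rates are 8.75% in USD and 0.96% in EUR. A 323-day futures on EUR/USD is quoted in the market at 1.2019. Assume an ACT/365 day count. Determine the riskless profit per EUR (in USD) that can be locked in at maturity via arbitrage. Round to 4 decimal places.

Fair futures: F* = S·e^(carry·T), with carry = (r_USD − r_EUR) = 0.0875 − 0.0096 = 0.0779
F* = 1.0959 · e^(0.0779 × 323/365) = 1.0959 · e^0.068936 = 1.0959 × 1.071368 = 1.1741
Market 1.2019 > fair 1.1741: forward overpriced → cash-and-carry (buy spot, short the forward).
At maturity, profit = |F_mkt − F*| = |1.2019 − 1.1741| = 0.0278 per EUR (in USD)

0.0278 per EUR (in USD)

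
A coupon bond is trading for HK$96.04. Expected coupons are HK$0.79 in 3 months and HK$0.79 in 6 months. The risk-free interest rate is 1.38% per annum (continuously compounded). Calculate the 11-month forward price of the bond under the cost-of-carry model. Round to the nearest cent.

HK$95.67

PV(coupons) I = 0.79·e^(−0.0138·3/12) + 0.79·e^(−0.0138·6/12)
I = 0.7873 + 0.7846 = 1.5719
F = (S − I)·e^(rT) = (96.04 − 1.5719) · e^(0.0138·11/12)
= 94.4681 · e^0.012650 = 94.4681 × 1.012730 = HK$95.67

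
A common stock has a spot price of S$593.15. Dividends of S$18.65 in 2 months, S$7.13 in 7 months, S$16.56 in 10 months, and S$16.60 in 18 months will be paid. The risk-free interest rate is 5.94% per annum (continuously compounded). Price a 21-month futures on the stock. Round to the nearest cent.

S$595.66

PV(dividends) I = 18.65·e^(−0.0594·2/12) + 7.13·e^(−0.0594·7/12) + 16.56·e^(−0.0594·10/12) + 16.60·e^(−0.0594·18/12)
I = 18.4663 + 6.8872 + 15.7602 + 15.1849 = 56.2986
F = (S − I)·e^(rT) = (593.15 − 56.2986) · e^(0.0594·21/12)
= 536.8514 · e^0.103950 = 536.8514 × 1.109545 = S$595.66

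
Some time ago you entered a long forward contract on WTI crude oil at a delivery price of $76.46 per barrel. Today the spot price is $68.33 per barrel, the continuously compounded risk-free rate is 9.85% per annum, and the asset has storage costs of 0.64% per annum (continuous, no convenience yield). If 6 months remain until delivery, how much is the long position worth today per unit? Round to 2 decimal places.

Current fair forward for the remaining 6 months: F = S·e^((r + u)·T), (r + u) = 0.0985 + 0.0064 = 0.1049
F = 68.33 · e^(0.1049 × 6/12) = 68.33 × 1.053850 = 72.0096
Value of long forward = (F − K)·e^(−rT) = (72.0096 − 76.46) · e^(−0.0985·6/12)
= -4.4504 × 0.951943 = -4.24

-$4.24 per barrel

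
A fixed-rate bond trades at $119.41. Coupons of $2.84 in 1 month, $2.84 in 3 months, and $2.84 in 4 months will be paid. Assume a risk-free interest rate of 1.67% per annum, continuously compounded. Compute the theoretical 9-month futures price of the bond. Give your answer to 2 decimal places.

PV(coupons) I = 2.84·e^(−0.0167·1/12) + 2.84·e^(−0.0167·3/12) + 2.84·e^(−0.0167·4/12)
I = 2.8361 + 2.8282 + 2.8242 = 8.4885
F = (S − I)·e^(rT) = (119.41 − 8.4885) · e^(0.0167·9/12)
= 110.9215 · e^0.012525 = 110.9215 × 1.012604 = $112.32

$112.32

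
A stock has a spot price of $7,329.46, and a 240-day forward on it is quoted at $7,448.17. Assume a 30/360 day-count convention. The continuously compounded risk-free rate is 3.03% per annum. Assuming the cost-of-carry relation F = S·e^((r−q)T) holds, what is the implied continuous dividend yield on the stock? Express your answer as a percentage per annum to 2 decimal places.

From F = S·e^((r−q)T): (r − q) = ln(F/S)/T
ln(7448.17/7329.46) = ln(1.016196) = 0.016066
(r − q) = 0.016066 / (240/360) = 0.024099
q = r − ln(F/S)/T = 0.0303 − 0.024099 = 0.006201
q = 0.62%

0.62%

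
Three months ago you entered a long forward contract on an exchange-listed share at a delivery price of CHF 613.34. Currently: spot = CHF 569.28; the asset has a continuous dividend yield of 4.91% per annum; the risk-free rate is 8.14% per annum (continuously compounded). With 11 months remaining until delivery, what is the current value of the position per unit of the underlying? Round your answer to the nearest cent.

-CHF 25.01

Current fair forward for the remaining 11 months: F = S·e^((r − q)·T), (r − q) = 0.0814 − 0.0491 = 0.0323
F = 569.28 · e^(0.0323 × 11/12) = 569.28 × 1.030051 = 586.3874
Value of long forward = (F − K)·e^(−rT) = (586.3874 − 613.34) · e^(−0.0814·11/12)
= -26.9526 × 0.928099 = -25.01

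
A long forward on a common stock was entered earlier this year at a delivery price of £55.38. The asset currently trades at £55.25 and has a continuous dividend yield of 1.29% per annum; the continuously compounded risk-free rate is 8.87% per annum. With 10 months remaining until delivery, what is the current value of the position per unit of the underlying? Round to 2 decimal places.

£3.23

Current fair forward for the remaining 10 months: F = S·e^((r − q)·T), (r − q) = 0.0887 − 0.0129 = 0.0758
F = 55.25 · e^(0.0758 × 10/12) = 55.25 × 1.065204 = 58.8525
Value of long forward = (F − K)·e^(−rT) = (58.8525 − 55.38) · e^(−0.0887·10/12)
= 3.4725 × 0.928749 = 3.23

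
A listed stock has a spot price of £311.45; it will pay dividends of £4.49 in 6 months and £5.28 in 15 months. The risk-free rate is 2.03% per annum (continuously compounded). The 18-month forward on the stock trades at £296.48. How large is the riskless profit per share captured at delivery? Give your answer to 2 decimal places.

PV(dividends) I = 4.49·e^(−0.0203·6/12) + 5.28·e^(−0.0203·15/12) = 9.5924
Fair forward F* = (S − I)·e^(rT) = (311.45 − 9.5924)·e^0.030450 = 301.8576 × 1.030918 = 311.1904
Market £296.48 < fair 311.1904: forward underpriced → reverse cash-and-carry (short the stock, invest proceeds at r, pay the dividends, go long the forward).
Profit at T = |F_mkt − F*| = |296.48 − 311.1904| = £14.71 per share

£14.71 per share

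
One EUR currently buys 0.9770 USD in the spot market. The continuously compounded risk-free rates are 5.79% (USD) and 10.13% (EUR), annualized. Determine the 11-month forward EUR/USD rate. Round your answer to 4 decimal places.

0.9389

F = S·e^((r_USD − r_EUR)T) = 0.9770 · e^((0.0579 − 0.1013) × 11/12)
= 0.9770 · e^-0.039783 = 0.9770 × 0.960998
F = 0.9389 USD per EUR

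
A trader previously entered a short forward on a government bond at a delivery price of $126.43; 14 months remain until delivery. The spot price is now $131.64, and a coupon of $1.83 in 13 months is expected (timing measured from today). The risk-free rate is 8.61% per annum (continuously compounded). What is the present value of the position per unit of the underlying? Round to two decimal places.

-$15.63

PV(remaining coupons) I = 1.83·e^(−0.0861·13/12) = 1.6670
Current forward F = (S − I)·e^(rT) = (131.64 − 1.6670)·e^(0.0861·14/12) = 129.9730 × 1.105668 = 143.7070
Value (long) = (F − K)·e^(−rT) = (143.7070 − 126.43) × 0.904430 = 15.6258
Short position value = −(long value) = -$15.63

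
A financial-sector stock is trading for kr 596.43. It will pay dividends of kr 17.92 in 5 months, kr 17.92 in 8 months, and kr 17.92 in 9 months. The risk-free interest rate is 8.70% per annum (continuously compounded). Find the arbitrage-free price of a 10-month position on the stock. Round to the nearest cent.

PV(dividends) I = 17.92·e^(−0.0870·5/12) + 17.92·e^(−0.0870·8/12) + 17.92·e^(−0.0870·9/12)
I = 17.2820 + 16.9102 + 16.7881 = 50.9803
F = (S − I)·e^(rT) = (596.43 − 50.9803) · e^(0.0870·10/12)
= 545.4497 · e^0.072500 = 545.4497 × 1.075193 = kr 586.46

kr 586.46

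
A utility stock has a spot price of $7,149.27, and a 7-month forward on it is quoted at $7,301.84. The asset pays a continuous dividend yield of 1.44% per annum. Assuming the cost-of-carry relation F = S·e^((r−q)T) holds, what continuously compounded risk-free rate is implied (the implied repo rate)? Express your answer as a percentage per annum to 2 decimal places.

5.06%

From F = S·e^((r−q)T): (r − q) = ln(F/S)/T
ln(7301.84/7149.27) = ln(1.021341) = 0.021116
(r − q) = 0.021116 / (7/12) = 0.036199
r = ln(F/S)/T + q = 0.036199 + 0.0144 = 0.050599
r = 5.06%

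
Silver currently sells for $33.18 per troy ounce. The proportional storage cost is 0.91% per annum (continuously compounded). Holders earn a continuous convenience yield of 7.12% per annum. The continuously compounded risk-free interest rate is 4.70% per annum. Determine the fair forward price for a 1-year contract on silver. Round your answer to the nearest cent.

Net carry = r + u − y = 0.0470 + 0.0091 − 0.0712 = -0.0151
F = S·e^((r+u−y)T) = 33.18 · e^(-0.0151 × 1) = 33.18 · e^-0.015100
= 33.18 × 0.985013 = $32.68 per troy ounce

$32.68 per troy ounce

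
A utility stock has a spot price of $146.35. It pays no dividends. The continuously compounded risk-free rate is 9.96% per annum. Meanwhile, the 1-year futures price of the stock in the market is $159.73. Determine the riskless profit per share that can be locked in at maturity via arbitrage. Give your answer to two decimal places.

$1.95 per share

Fair futures: F* = S·e^(carry·T), with carry = r = 0.0996
F* = 146.35 · e^(0.0996 × 1) = 146.35 · e^0.099600 = 146.35 × 1.104729 = $161.6771
Market $159.73 < fair $161.6771: forward underpriced → reverse cash-and-carry (short spot, go long the forward).
At maturity, profit = |F_mkt − F*| = |159.73 − 161.6771| = $1.95 per share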